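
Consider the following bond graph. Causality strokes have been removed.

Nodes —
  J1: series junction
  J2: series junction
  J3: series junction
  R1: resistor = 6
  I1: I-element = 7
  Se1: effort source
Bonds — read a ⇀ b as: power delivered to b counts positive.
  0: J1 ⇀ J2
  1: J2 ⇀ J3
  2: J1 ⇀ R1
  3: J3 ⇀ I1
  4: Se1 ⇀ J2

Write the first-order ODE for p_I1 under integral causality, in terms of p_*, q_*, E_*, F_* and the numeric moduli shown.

bond 4 |J2  (Se1 (Se) sets effort on bond)
bond 3 |I1  (I1 outputs flow p/I1)
bond 1 |J3  (1-jn J3 has f-setter on 3)
bond 0 |J2  (1-jn J2 has f-setter on 1)
bond 2 |J1  (J1 flow already set via bond 0)

dp_I1/dt = E_Se1 - 6*p_I1/7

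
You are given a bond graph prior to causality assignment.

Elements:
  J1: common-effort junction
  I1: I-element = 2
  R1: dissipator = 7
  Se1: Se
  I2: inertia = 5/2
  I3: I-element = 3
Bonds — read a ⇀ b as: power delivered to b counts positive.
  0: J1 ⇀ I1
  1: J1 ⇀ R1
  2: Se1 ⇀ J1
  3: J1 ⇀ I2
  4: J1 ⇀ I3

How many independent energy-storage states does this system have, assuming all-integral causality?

3  (I1, I2, I3 all integral)

#2 |J1  (Se1: effort source, stroke at far end)
#0 |I1  (common-e at J1 fixed by 2)
#1 |R1  (0-jn J1 has e-setter on 2)
#3 |I2  (0-jn J1 has e-setter on 2)
#4 |I3  (J1: bond 2 brought effort, rest push out)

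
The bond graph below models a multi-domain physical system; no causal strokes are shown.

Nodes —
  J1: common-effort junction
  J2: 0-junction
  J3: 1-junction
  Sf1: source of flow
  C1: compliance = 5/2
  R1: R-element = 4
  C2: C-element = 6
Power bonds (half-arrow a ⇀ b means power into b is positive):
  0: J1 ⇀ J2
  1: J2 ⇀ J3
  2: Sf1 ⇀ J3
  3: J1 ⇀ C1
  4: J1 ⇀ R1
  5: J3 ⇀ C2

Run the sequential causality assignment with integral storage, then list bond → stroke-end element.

β0 →J2
β1 →J3
β2 →Sf1
β3 →J1
β4 →R1
β5 →J3

b2 |Sf1  (Sf1 (Sf) sets flow on bond)
b1 |J3  (J3: bond 2 brought flow, rest push out)
b5 |J3  (1-jn J3 has f-setter on 2)
b0 |J2  (J2: last free bond brings effort in)
b3 |J1  (C1 integral (e out))
b4 |R1  (J1 effort already set via bond 3)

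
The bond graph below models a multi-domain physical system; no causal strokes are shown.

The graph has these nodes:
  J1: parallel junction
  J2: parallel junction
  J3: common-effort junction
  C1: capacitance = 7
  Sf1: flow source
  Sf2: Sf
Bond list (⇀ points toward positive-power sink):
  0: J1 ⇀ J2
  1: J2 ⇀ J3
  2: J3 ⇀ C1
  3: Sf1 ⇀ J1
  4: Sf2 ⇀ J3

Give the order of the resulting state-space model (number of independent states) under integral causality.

1  (C1 all integral)

β3 →Sf1  (Sf1 fixes flow; stroke at Sf1)
β4 →Sf2  (source Sf2 imposes f)
β0 →J1  (only one effort-in slot at J1)
β1 →J2  (J2 needs exactly one e-in)
β2 →J3  (J3 needs exactly one e-in)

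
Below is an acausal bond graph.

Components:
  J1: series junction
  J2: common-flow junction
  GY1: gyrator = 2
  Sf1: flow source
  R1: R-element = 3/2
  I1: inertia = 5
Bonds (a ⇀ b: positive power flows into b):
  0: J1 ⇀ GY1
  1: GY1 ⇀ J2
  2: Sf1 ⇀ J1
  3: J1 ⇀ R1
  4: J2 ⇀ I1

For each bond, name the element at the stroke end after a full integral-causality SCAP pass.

β0 |J1
β1 |J2
β2 |Sf1
β3 |J1
β4 |I1

#2 |Sf1  (source Sf1 imposes f)
#0 |J1  (J1: bond 2 brought flow, rest push out)
#3 |J1  (1-jn J1 has f-setter on 2)
#1 |J2  (GY1: gyrator matches bond 0)
#4 |I1  (J2 needs exactly one f-in)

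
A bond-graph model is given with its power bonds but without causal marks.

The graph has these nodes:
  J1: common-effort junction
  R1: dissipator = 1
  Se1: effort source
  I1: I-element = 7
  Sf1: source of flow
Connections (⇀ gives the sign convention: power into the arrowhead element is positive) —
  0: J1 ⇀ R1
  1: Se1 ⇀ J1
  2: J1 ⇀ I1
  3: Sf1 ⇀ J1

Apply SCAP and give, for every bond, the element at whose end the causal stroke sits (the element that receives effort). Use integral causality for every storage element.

#0 stroke→R1
#1 stroke→J1
#2 stroke→I1
#3 stroke→Sf1

bond 1 stroke at J1  (Se1: effort source, stroke at far end)
bond 3 stroke at Sf1  (Sf1: flow source, stroke at near end)
bond 0 stroke at R1  (J1: bond 1 brought effort, rest push out)
bond 2 stroke at I1  (common-e at J1 fixed by 1)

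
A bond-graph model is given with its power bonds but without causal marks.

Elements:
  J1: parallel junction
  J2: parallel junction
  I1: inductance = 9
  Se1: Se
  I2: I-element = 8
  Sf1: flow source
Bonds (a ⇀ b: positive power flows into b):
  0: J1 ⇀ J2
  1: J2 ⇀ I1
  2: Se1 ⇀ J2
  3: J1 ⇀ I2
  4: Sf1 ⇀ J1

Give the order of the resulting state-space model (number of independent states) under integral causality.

b2 →J2  (Se1 fixes effort; stroke away)
b4 →Sf1  (Sf1 fixes flow; stroke at Sf1)
b0 →J1  (J2 effort already set via bond 2)
b1 →I1  (0-jn J2 has e-setter on 2)
b3 →I2  (J1: bond 0 brought effort, rest push out)

2  (I1, I2 all integral)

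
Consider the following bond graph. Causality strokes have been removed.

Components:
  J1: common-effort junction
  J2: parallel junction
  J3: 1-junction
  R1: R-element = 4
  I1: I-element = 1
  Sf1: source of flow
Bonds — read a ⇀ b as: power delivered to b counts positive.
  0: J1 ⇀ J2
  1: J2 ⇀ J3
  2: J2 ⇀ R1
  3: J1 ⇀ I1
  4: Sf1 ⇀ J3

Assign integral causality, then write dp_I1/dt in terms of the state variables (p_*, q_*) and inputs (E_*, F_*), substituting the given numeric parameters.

β4 →Sf1  (Sf1 (Sf) sets flow on bond)
β1 →J3  (J3 flow already set via bond 4)
β3 →I1  (I1 outputs flow p/I1)
β0 →J1  (J1 needs exactly one e-in)
β2 →J2  (J2 needs exactly one e-in)

dp_I1/dt = -4*F_Sf1 - 4*p_I1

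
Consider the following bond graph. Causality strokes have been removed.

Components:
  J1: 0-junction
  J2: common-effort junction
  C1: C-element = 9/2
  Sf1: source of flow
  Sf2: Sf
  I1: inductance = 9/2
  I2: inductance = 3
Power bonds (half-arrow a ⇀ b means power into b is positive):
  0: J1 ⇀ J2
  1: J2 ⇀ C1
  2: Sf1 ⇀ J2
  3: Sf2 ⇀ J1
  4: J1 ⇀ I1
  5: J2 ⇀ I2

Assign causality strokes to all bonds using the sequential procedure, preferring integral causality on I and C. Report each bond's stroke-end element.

β0 stroke→J1
β1 stroke→J2
β2 stroke→Sf1
β3 stroke→Sf2
β4 stroke→I1
β5 stroke→I2

β2 |Sf1  (Sf1 (Sf) sets flow on bond)
β3 |Sf2  (source Sf2 imposes f)
β1 |J2  (C1: C, integral causality)
β0 |J1  (J2 effort already set via bond 1)
β5 |I2  (common-e at J2 fixed by 1)
β4 |I1  (J1 effort already set via bond 0)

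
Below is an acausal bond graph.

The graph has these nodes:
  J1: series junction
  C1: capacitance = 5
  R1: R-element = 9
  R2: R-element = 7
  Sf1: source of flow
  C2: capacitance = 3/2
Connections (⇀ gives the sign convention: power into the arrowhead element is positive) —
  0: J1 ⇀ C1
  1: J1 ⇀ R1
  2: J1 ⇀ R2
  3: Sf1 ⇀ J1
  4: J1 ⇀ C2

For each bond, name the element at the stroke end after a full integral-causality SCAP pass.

#0 stroke→J1
#1 stroke→J1
#2 stroke→J1
#3 stroke→Sf1
#4 stroke→J1

#3 stroke→Sf1  (source Sf1 imposes f)
#0 stroke→J1  (J1: bond 3 brought flow, rest push out)
#1 stroke→J1  (1-jn J1 has f-setter on 3)
#2 stroke→J1  (J1 flow already set via bond 3)
#4 stroke→J1  (common-f at J1 fixed by 3)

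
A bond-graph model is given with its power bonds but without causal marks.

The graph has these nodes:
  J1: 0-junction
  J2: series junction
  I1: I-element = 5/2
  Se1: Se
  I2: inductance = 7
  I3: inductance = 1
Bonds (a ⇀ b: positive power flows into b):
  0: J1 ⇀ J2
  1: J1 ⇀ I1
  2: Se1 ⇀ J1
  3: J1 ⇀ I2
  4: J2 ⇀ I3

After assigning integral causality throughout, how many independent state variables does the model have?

3  (I1, I2, I3 all integral)

#2 stroke→J1  (Se1: effort source, stroke at far end)
#0 stroke→J2  (J1: bond 2 brought effort, rest push out)
#1 stroke→I1  (J1 effort already set via bond 2)
#3 stroke→I2  (common-e at J1 fixed by 2)
#4 stroke→I3  (J2 needs exactly one f-in)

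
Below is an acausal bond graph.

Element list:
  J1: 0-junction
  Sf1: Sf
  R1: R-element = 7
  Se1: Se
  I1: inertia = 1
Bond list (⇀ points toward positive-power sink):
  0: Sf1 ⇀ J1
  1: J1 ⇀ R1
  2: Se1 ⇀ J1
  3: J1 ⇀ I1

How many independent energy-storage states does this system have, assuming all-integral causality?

1  (I1 all integral)

β0 |Sf1  (source Sf1 imposes f)
β2 |J1  (source Se1 imposes e)
β1 |R1  (J1 effort already set via bond 2)
β3 |I1  (0-jn J1 has e-setter on 2)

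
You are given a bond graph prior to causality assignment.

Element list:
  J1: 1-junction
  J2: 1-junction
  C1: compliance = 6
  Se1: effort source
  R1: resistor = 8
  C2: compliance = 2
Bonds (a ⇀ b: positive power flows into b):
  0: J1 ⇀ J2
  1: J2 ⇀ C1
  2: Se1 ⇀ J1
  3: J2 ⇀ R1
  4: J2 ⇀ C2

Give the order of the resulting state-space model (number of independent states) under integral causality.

2  (C1, C2 all integral)

#2 stroke at J1  (Se1: effort source, stroke at far end)
#0 stroke at J2  (J1 needs exactly one f-in)
#1 stroke at J2  (prefer integral on C1)
#4 stroke at J2  (prefer integral on C2)
#3 stroke at R1  (closing 1-jn rule on J2)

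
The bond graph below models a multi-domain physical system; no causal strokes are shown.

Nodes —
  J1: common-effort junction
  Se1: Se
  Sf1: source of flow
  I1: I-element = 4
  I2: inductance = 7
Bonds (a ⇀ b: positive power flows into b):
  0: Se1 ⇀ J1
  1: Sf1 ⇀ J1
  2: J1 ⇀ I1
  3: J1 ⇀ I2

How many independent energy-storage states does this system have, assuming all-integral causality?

bond 0 |J1  (source Se1 imposes e)
bond 1 |Sf1  (Sf1 (Sf) sets flow on bond)
bond 2 |I1  (J1 effort already set via bond 0)
bond 3 |I2  (0-jn J1 has e-setter on 0)

2  (I1, I2 all integral)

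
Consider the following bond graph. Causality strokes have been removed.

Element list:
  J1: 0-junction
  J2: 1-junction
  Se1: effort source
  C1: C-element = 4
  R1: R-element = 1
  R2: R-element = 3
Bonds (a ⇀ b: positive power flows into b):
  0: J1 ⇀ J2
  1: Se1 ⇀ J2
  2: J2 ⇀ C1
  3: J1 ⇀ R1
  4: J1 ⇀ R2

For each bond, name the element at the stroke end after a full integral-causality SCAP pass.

b0 |J1
b1 |J2
b2 |J2
b3 |R1
b4 |R2

b1 →J2  (Se1: effort source, stroke at far end)
b2 →J2  (C1 integral (e out))
b0 →J1  (J2 needs exactly one f-in)
b3 →R1  (J1 effort already set via bond 0)
b4 →R2  (common-e at J1 fixed by 0)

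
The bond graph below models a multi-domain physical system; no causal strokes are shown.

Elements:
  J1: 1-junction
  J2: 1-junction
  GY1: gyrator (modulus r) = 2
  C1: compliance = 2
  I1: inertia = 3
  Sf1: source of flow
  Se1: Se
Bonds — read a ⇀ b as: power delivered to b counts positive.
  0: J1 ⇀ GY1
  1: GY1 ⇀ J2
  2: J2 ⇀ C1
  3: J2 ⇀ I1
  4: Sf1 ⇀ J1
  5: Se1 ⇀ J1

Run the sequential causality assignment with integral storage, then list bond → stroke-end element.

#4 |Sf1  (Sf1 fixes flow; stroke at Sf1)
#5 |J1  (source Se1 imposes e)
#0 |J1  (J1 flow already set via bond 4)
#1 |J2  (through GY1, causality inverts; strokes same side of GY1)
#2 |J2  (C1: C, integral causality)
#3 |I1  (J2 needs exactly one f-in)

bond 0 |J1
bond 1 |J2
bond 2 |J2
bond 3 |I1
bond 4 |Sf1
bond 5 |J1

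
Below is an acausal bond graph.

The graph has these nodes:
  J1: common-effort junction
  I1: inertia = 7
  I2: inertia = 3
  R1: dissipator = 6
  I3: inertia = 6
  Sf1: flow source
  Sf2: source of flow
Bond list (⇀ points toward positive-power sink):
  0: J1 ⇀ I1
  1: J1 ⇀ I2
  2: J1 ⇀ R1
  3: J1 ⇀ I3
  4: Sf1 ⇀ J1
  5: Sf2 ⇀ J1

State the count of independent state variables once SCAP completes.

bond 4 |Sf1  (Sf1 fixes flow; stroke at Sf1)
bond 5 |Sf2  (source Sf2 imposes f)
bond 0 |I1  (I1 integral (f out))
bond 1 |I2  (prefer integral on I2)
bond 3 |I3  (I3 integral (f out))
bond 2 |J1  (only one effort-in slot at J1)

3  (I1, I2, I3 all integral)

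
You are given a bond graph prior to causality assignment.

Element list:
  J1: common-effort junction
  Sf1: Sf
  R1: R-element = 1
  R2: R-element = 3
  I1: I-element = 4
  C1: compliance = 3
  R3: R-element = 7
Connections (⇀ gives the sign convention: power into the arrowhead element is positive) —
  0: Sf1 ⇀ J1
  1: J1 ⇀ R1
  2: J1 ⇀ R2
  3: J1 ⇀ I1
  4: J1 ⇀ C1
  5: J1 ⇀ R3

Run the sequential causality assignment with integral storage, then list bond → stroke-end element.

β0 →Sf1
β1 →R1
β2 →R2
β3 →I1
β4 →J1
β5 →R3

#0 →Sf1  (Sf1 fixes flow; stroke at Sf1)
#3 →I1  (I1 outputs flow p/I1)
#4 →J1  (prefer integral on C1)
#1 →R1  (0-jn J1 has e-setter on 4)
#2 →R2  (J1 effort already set via bond 4)
#5 →R3  (J1: bond 4 brought effort, rest push out)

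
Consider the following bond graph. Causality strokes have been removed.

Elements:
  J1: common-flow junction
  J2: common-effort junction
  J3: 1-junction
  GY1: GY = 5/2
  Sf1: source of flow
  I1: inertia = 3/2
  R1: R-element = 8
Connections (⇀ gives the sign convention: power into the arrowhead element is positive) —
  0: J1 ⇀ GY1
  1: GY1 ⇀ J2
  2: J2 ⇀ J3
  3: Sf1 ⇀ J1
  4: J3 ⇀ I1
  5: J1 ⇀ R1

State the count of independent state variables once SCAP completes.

b3 →Sf1  (Sf1 (Sf) sets flow on bond)
b0 →J1  (J1 flow already set via bond 3)
b5 →J1  (1-jn J1 has f-setter on 3)
b1 →J2  (GY GY1: same side as bond 0)
b2 →J3  (0-jn J2 has e-setter on 1)
b4 →I1  (closing 1-jn rule on J3)

1  (I1 all integral)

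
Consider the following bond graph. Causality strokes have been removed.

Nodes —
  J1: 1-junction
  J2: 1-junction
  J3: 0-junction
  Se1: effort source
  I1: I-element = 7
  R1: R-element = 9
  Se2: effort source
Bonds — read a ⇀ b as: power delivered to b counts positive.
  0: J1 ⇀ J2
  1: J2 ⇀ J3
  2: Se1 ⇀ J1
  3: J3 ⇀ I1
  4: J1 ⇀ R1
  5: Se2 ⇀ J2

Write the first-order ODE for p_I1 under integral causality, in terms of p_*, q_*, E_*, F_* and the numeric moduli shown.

dp_I1/dt = E_Se1 + E_Se2 - 9*p_I1/7

#2 →J1  (Se1 fixes effort; stroke away)
#5 →J2  (Se2 fixes effort; stroke away)
#3 →I1  (prefer integral on I1)
#1 →J3  (only one effort-in slot at J3)
#0 →J2  (J2 flow already set via bond 1)
#4 →J1  (J1 flow already set via bond 0)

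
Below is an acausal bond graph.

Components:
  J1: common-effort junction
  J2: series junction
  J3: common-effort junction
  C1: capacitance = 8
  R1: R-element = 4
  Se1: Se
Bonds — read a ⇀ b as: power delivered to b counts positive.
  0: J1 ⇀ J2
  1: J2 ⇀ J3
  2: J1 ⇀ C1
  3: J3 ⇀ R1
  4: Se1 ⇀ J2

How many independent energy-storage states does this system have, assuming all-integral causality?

1  (C1 all integral)

#4 stroke→J2  (Se1: effort source, stroke at far end)
#2 stroke→J1  (prefer integral on C1)
#0 stroke→J2  (J1 effort already set via bond 2)
#1 stroke→J3  (only one flow-in slot at J2)
#3 stroke→R1  (common-e at J3 fixed by 1)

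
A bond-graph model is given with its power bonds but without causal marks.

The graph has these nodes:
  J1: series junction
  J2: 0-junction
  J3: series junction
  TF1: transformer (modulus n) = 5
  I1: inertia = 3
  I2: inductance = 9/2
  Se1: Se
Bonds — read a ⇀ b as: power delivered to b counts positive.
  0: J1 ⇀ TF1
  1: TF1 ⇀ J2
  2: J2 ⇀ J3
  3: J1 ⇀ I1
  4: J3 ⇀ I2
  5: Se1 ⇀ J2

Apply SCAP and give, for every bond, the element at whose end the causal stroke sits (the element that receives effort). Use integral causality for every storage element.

#5 stroke at J2  (source Se1 imposes e)
#1 stroke at TF1  (0-jn J2 has e-setter on 5)
#2 stroke at J3  (0-jn J2 has e-setter on 5)
#4 stroke at I2  (J3: last free bond brings flow in)
#0 stroke at J1  (through TF1, causality passes straight; one stroke at TF1)
#3 stroke at I1  (J1 needs exactly one f-in)

#0 |J1
#1 |TF1
#2 |J3
#3 |I1
#4 |I2
#5 |J2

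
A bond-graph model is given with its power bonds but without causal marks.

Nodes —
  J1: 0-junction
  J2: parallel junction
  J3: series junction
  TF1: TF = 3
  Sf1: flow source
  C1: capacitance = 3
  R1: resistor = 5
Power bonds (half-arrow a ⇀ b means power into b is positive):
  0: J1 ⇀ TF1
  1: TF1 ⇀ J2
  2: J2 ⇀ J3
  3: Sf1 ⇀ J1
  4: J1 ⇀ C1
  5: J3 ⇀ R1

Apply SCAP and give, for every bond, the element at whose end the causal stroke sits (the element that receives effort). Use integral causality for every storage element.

#0 →TF1
#1 →J2
#2 →J3
#3 →Sf1
#4 →J1
#5 →R1

bond 3 stroke→Sf1  (Sf1 fixes flow; stroke at Sf1)
bond 4 stroke→J1  (C1 integral (e out))
bond 0 stroke→TF1  (0-jn J1 has e-setter on 4)
bond 1 stroke→J2  (TF1 one-in-one-out from 0)
bond 2 stroke→J3  (J2 effort already set via bond 1)
bond 5 stroke→R1  (J3: last free bond brings flow in)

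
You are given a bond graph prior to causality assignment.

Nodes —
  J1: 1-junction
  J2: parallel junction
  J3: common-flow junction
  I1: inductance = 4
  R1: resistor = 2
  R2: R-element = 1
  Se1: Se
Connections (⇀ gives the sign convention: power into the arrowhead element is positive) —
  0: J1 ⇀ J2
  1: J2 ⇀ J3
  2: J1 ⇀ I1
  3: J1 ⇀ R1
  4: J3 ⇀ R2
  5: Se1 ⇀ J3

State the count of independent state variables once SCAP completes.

b5 stroke at J3  (Se1: effort source, stroke at far end)
b2 stroke at I1  (I1 outputs flow p/I1)
b0 stroke at J1  (1-jn J1 has f-setter on 2)
b3 stroke at J1  (J1: bond 2 brought flow, rest push out)
b1 stroke at J2  (J2 needs exactly one e-in)
b4 stroke at J3  (J3 flow already set via bond 1)

1  (I1 all integral)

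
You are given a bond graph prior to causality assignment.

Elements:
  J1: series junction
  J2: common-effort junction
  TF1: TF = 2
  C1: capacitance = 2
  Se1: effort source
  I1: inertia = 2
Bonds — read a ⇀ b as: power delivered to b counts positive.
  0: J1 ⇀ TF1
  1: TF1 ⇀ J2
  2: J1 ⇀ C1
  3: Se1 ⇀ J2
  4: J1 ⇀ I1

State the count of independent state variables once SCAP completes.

bond 3 →J2  (Se1 fixes effort; stroke away)
bond 1 →TF1  (J2: bond 3 brought effort, rest push out)
bond 0 →J1  (TF TF1: opposite of bond 1)
bond 2 →J1  (prefer integral on C1)
bond 4 →I1  (J1 needs exactly one f-in)

2  (C1, I1 all integral)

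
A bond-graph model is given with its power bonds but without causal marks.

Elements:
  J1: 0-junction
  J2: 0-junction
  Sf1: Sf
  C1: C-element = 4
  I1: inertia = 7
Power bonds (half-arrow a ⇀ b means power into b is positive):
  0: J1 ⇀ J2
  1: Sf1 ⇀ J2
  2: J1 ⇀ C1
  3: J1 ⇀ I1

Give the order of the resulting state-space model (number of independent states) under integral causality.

#1 →Sf1  (source Sf1 imposes f)
#0 →J2  (J2 needs exactly one e-in)
#2 →J1  (C1: C, integral causality)
#3 →I1  (0-jn J1 has e-setter on 2)

2  (C1, I1 all integral)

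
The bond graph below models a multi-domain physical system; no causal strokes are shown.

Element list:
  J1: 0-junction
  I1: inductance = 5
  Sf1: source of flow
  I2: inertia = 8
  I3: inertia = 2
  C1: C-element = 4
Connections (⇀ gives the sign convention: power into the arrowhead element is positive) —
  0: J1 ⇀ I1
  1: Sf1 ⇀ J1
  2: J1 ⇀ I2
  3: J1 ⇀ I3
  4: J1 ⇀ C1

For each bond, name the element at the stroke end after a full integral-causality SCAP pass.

b0 stroke at I1
b1 stroke at Sf1
b2 stroke at I2
b3 stroke at I3
b4 stroke at J1

bond 1 stroke→Sf1  (source Sf1 imposes f)
bond 0 stroke→I1  (I1 integral (f out))
bond 2 stroke→I2  (I2 outputs flow p/I2)
bond 3 stroke→I3  (prefer integral on I3)
bond 4 stroke→J1  (J1: last free bond brings effort in)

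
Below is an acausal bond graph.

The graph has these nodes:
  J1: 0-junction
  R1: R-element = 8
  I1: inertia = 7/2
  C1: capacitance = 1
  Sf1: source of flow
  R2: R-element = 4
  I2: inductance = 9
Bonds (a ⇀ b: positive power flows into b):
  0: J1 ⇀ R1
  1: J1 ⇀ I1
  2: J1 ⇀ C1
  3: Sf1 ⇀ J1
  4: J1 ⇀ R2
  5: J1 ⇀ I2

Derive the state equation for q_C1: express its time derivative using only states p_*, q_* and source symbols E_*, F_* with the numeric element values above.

dq_C1/dt = F_Sf1 - 2*p_I1/7 - p_I2/9 - 3*q_C1/8

#3 |Sf1  (Sf1 fixes flow; stroke at Sf1)
#1 |I1  (I1: I, integral causality)
#2 |J1  (C1 outputs effort q/C1)
#0 |R1  (J1: bond 2 brought effort, rest push out)
#4 |R2  (J1 effort already set via bond 2)
#5 |I2  (common-e at J1 fixed by 2)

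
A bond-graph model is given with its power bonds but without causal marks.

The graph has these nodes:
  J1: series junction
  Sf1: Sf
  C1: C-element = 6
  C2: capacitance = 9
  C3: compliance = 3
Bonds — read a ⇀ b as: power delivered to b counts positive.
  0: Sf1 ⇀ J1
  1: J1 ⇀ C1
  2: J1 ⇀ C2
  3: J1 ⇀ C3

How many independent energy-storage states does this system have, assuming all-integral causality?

b0 →Sf1  (source Sf1 imposes f)
b1 →J1  (common-f at J1 fixed by 0)
b2 →J1  (1-jn J1 has f-setter on 0)
b3 →J1  (J1: bond 0 brought flow, rest push out)

3  (C1, C2, C3 all integral)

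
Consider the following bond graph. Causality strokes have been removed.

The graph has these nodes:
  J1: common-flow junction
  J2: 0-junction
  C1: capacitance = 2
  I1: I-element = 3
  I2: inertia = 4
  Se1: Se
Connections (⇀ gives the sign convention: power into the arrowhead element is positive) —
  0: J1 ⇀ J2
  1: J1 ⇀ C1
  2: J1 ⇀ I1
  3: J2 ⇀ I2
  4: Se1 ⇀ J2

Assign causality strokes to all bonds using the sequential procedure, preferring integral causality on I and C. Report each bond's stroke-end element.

bond 4 stroke→J2  (source Se1 imposes e)
bond 0 stroke→J1  (J2 effort already set via bond 4)
bond 3 stroke→I2  (0-jn J2 has e-setter on 4)
bond 1 stroke→J1  (prefer integral on C1)
bond 2 stroke→I1  (closing 1-jn rule on J1)

b0 stroke at J1
b1 stroke at J1
b2 stroke at I1
b3 stroke at I2
b4 stroke at J2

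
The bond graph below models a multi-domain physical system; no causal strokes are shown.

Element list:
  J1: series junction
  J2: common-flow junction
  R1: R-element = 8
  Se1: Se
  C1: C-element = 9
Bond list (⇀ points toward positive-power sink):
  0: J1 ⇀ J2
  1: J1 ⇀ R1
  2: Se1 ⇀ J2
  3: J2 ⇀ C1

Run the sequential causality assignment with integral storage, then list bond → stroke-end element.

bond 2 stroke at J2  (Se1 (Se) sets effort on bond)
bond 3 stroke at J2  (C1 outputs effort q/C1)
bond 0 stroke at J1  (J2 needs exactly one f-in)
bond 1 stroke at R1  (only one flow-in slot at J1)

β0 stroke at J1
β1 stroke at R1
β2 stroke at J2
β3 stroke at J2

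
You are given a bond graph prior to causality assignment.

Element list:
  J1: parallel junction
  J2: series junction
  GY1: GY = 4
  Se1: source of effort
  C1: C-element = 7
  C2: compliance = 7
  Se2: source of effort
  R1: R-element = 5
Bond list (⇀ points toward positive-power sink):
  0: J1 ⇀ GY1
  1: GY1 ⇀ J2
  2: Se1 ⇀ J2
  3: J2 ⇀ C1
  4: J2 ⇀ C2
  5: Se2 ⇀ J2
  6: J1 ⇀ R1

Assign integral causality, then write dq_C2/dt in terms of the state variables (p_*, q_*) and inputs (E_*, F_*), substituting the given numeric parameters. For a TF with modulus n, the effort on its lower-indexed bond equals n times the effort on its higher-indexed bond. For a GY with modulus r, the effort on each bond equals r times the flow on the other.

b2 |J2  (source Se1 imposes e)
b5 |J2  (Se2: effort source, stroke at far end)
b3 |J2  (C1 integral (e out))
b4 |J2  (prefer integral on C2)
b1 |GY1  (closing 1-jn rule on J2)
b0 |GY1  (through GY1, causality inverts; strokes same side of GY1)
b6 |J1  (only one effort-in slot at J1)

dq_C2/dt = 5*E_Se1/16 + 5*E_Se2/16 - 5*q_C1/112 - 5*q_C2/112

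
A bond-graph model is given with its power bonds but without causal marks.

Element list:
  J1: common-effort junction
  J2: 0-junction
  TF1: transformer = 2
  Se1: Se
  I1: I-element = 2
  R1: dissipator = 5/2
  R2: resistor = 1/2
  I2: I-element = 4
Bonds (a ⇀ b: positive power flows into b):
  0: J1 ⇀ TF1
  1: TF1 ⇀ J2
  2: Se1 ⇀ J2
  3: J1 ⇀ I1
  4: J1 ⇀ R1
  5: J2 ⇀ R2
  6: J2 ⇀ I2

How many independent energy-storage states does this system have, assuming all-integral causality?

#2 →J2  (source Se1 imposes e)
#1 →TF1  (J2: bond 2 brought effort, rest push out)
#5 →R2  (common-e at J2 fixed by 2)
#6 →I2  (J2 effort already set via bond 2)
#0 →J1  (through TF1, causality passes straight; one stroke at TF1)
#3 →I1  (J1: bond 0 brought effort, rest push out)
#4 →R1  (common-e at J1 fixed by 0)

2  (I1, I2 all integral)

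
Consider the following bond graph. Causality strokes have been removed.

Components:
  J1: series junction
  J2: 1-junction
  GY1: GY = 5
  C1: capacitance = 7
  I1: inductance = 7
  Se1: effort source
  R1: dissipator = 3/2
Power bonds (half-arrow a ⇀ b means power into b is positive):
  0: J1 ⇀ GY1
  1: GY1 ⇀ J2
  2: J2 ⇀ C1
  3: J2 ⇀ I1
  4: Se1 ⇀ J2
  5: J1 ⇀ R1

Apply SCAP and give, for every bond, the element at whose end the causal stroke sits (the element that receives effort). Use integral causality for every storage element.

b4 →J2  (Se1: effort source, stroke at far end)
b2 →J2  (C1 integral (e out))
b3 →I1  (I1: I, integral causality)
b1 →J2  (common-f at J2 fixed by 3)
b0 →J1  (GY1 both-in/both-out from 1)
b5 →R1  (J1: last free bond brings flow in)

#0 stroke at J1
#1 stroke at J2
#2 stroke at J2
#3 stroke at I1
#4 stroke at J2
#5 stroke at R1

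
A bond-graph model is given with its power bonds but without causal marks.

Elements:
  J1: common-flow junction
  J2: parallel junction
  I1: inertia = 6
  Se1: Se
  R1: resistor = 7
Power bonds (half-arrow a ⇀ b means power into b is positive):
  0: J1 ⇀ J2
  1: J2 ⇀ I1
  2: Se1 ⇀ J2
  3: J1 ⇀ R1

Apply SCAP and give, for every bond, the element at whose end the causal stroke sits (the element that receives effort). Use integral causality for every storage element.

bond 0 stroke at J1
bond 1 stroke at I1
bond 2 stroke at J2
bond 3 stroke at R1

b2 stroke→J2  (Se1: effort source, stroke at far end)
b0 stroke→J1  (0-jn J2 has e-setter on 2)
b1 stroke→I1  (common-e at J2 fixed by 2)
b3 stroke→R1  (only one flow-in slot at J1)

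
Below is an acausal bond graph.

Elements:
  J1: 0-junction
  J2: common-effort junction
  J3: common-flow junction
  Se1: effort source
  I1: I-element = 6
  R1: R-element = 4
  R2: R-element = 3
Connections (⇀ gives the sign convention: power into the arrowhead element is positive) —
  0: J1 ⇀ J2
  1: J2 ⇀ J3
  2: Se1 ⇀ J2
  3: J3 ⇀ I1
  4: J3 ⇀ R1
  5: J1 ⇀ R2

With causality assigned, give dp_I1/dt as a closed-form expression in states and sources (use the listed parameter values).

bond 2 |J2  (Se1: effort source, stroke at far end)
bond 0 |J1  (0-jn J2 has e-setter on 2)
bond 1 |J3  (common-e at J2 fixed by 2)
bond 5 |R2  (J1 effort already set via bond 0)
bond 3 |I1  (prefer integral on I1)
bond 4 |J3  (J3: bond 3 brought flow, rest push out)

dp_I1/dt = E_Se1 - 2*p_I1/3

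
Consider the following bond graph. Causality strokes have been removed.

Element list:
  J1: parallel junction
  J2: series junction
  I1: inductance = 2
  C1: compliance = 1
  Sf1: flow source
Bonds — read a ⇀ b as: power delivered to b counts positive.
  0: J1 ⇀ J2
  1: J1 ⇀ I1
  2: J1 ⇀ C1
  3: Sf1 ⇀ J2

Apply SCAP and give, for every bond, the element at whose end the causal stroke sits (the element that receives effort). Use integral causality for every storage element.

b0 |J2
b1 |I1
b2 |J1
b3 |Sf1

#3 →Sf1  (Sf1: flow source, stroke at near end)
#0 →J2  (1-jn J2 has f-setter on 3)
#1 →I1  (I1 outputs flow p/I1)
#2 →J1  (closing 0-jn rule on J1)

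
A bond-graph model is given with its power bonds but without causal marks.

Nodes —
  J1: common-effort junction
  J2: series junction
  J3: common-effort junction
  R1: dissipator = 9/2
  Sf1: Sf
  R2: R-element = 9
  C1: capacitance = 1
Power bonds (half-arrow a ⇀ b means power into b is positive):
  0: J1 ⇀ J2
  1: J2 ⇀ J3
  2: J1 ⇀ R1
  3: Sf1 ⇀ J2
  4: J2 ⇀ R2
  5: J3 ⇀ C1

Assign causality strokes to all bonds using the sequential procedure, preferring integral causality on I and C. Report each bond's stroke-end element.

b3 stroke→Sf1  (Sf1 (Sf) sets flow on bond)
b0 stroke→J2  (J2: bond 3 brought flow, rest push out)
b1 stroke→J2  (J2 flow already set via bond 3)
b4 stroke→J2  (J2: bond 3 brought flow, rest push out)
b5 stroke→J3  (J3: last free bond brings effort in)
b2 stroke→J1  (only one effort-in slot at J1)

β0 |J2
β1 |J2
β2 |J1
β3 |Sf1
β4 |J2
β5 |J3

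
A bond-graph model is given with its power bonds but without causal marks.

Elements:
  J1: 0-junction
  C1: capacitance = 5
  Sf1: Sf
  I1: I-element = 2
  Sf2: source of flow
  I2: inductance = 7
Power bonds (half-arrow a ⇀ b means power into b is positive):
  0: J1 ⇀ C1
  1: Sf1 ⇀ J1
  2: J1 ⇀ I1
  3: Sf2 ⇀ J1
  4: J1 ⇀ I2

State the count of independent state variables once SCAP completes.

3  (C1, I1, I2 all integral)

β1 stroke→Sf1  (Sf1 fixes flow; stroke at Sf1)
β3 stroke→Sf2  (Sf2 (Sf) sets flow on bond)
β0 stroke→J1  (C1: C, integral causality)
β2 stroke→I1  (J1: bond 0 brought effort, rest push out)
β4 stroke→I2  (J1 effort already set via bond 0)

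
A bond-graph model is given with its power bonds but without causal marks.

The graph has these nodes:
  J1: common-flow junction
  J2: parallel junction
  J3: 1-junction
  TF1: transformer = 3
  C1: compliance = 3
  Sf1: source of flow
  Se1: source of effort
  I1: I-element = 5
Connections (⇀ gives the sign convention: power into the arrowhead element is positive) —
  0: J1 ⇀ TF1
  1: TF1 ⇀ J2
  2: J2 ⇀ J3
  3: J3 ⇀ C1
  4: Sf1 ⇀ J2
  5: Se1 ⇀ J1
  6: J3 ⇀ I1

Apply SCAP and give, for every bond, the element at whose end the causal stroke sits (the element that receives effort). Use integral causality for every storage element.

bond 4 stroke→Sf1  (Sf1 (Sf) sets flow on bond)
bond 5 stroke→J1  (Se1 fixes effort; stroke away)
bond 0 stroke→TF1  (only one flow-in slot at J1)
bond 1 stroke→J2  (TF TF1: opposite of bond 0)
bond 2 stroke→J3  (J2: bond 1 brought effort, rest push out)
bond 3 stroke→J3  (C1 integral (e out))
bond 6 stroke→I1  (closing 1-jn rule on J3)

#0 →TF1
#1 →J2
#2 →J3
#3 →J3
#4 →Sf1
#5 →J1
#6 →I1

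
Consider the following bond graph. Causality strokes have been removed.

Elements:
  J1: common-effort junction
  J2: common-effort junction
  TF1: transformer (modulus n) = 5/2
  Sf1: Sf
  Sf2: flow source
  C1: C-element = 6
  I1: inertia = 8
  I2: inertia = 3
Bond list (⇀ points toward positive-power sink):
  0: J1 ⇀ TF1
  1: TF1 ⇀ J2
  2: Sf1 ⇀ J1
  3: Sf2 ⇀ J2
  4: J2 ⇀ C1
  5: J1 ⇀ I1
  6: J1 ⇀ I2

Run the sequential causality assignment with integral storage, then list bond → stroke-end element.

b2 stroke at Sf1  (Sf1: flow source, stroke at near end)
b3 stroke at Sf2  (Sf2 (Sf) sets flow on bond)
b4 stroke at J2  (C1 outputs effort q/C1)
b1 stroke at TF1  (common-e at J2 fixed by 4)
b0 stroke at J1  (through TF1, causality passes straight; one stroke at TF1)
b5 stroke at I1  (J1 effort already set via bond 0)
b6 stroke at I2  (J1: bond 0 brought effort, rest push out)

#0 →J1
#1 →TF1
#2 →Sf1
#3 →Sf2
#4 →J2
#5 →I1
#6 →I2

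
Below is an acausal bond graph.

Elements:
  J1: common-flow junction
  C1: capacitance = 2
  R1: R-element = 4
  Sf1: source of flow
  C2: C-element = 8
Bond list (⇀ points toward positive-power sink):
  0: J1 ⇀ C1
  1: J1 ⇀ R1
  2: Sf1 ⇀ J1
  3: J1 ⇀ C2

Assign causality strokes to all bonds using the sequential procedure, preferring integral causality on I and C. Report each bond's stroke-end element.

bond 0 stroke→J1
bond 1 stroke→J1
bond 2 stroke→Sf1
bond 3 stroke→J1

b2 stroke→Sf1  (Sf1 fixes flow; stroke at Sf1)
b0 stroke→J1  (J1: bond 2 brought flow, rest push out)
b1 stroke→J1  (J1 flow already set via bond 2)
b3 stroke→J1  (J1 flow already set via bond 2)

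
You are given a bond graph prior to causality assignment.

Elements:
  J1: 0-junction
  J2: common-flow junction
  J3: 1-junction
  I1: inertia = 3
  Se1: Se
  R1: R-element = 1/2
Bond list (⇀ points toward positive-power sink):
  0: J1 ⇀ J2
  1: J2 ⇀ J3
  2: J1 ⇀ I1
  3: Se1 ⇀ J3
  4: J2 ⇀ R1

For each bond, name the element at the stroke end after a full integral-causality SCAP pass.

bond 0 →J1
bond 1 →J2
bond 2 →I1
bond 3 →J3
bond 4 →J2

β3 →J3  (Se1: effort source, stroke at far end)
β1 →J2  (closing 1-jn rule on J3)
β2 →I1  (prefer integral on I1)
β0 →J1  (only one effort-in slot at J1)
β4 →J2  (J2 flow already set via bond 0)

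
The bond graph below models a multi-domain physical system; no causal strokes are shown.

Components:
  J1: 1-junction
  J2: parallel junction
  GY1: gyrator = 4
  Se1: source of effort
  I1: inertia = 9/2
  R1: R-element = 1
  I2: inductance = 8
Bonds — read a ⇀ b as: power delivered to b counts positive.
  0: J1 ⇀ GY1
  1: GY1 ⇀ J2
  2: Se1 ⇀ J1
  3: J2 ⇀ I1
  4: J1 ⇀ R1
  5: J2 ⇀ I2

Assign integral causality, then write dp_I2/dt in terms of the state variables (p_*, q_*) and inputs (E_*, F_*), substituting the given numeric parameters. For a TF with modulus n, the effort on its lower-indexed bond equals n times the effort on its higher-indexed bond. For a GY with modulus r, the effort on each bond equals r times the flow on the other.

#2 stroke at J1  (Se1: effort source, stroke at far end)
#3 stroke at I1  (I1 outputs flow p/I1)
#5 stroke at I2  (prefer integral on I2)
#1 stroke at J2  (closing 0-jn rule on J2)
#0 stroke at J1  (GY GY1: same side as bond 1)
#4 stroke at R1  (only one flow-in slot at J1)

dp_I2/dt = 4*E_Se1 - 32*p_I1/9 - 2*p_I2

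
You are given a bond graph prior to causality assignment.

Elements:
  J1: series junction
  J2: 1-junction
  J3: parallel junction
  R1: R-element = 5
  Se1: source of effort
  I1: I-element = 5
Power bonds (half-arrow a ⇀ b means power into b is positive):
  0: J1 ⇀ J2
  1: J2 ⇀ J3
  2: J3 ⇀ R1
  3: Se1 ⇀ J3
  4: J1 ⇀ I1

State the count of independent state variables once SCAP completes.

β3 stroke at J3  (Se1: effort source, stroke at far end)
β1 stroke at J2  (J3 effort already set via bond 3)
β2 stroke at R1  (J3 effort already set via bond 3)
β0 stroke at J1  (J2: last free bond brings flow in)
β4 stroke at I1  (J1 needs exactly one f-in)

1  (I1 all integral)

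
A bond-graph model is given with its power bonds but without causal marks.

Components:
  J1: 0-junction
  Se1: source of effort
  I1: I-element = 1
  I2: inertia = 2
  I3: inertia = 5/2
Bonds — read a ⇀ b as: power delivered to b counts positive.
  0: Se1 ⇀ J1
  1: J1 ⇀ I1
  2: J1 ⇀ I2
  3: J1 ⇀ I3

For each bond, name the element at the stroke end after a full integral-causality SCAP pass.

bond 0 stroke at J1
bond 1 stroke at I1
bond 2 stroke at I2
bond 3 stroke at I3

β0 stroke at J1  (Se1 fixes effort; stroke away)
β1 stroke at I1  (0-jn J1 has e-setter on 0)
β2 stroke at I2  (0-jn J1 has e-setter on 0)
β3 stroke at I3  (J1 effort already set via bond 0)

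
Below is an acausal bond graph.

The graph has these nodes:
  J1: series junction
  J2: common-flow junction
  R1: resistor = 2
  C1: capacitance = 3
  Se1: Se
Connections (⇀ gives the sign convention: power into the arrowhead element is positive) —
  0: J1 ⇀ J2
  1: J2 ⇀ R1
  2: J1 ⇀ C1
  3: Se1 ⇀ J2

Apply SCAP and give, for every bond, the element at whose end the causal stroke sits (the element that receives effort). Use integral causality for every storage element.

bond 3 stroke at J2  (Se1 (Se) sets effort on bond)
bond 2 stroke at J1  (C1 integral (e out))
bond 0 stroke at J2  (J1: last free bond brings flow in)
bond 1 stroke at R1  (only one flow-in slot at J2)

bond 0 →J2
bond 1 →R1
bond 2 →J1
bond 3 →J2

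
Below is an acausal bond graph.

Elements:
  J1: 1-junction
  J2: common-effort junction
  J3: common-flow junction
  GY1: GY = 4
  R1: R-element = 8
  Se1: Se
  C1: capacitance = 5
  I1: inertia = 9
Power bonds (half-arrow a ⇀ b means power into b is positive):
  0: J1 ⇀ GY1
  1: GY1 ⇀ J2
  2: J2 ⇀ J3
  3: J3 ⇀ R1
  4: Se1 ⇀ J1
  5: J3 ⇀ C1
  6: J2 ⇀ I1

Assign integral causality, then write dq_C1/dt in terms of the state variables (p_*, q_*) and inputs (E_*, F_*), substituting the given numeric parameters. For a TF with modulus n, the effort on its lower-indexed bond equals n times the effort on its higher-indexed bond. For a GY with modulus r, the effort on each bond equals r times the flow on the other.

dq_C1/dt = E_Se1/4 - p_I1/9

b4 stroke→J1  (Se1 (Se) sets effort on bond)
b0 stroke→GY1  (closing 1-jn rule on J1)
b1 stroke→GY1  (GY1 both-in/both-out from 0)
b5 stroke→J3  (prefer integral on C1)
b6 stroke→I1  (prefer integral on I1)
b2 stroke→J2  (only one effort-in slot at J2)
b3 stroke→J3  (J3: bond 2 brought flow, rest push out)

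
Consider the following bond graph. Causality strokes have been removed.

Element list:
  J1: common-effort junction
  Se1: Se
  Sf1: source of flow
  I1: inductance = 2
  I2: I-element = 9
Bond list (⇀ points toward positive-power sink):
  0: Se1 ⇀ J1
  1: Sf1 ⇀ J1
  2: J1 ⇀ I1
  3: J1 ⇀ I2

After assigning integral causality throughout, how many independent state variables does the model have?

β0 stroke at J1  (source Se1 imposes e)
β1 stroke at Sf1  (Sf1 (Sf) sets flow on bond)
β2 stroke at I1  (J1: bond 0 brought effort, rest push out)
β3 stroke at I2  (common-e at J1 fixed by 0)

2  (I1, I2 all integral)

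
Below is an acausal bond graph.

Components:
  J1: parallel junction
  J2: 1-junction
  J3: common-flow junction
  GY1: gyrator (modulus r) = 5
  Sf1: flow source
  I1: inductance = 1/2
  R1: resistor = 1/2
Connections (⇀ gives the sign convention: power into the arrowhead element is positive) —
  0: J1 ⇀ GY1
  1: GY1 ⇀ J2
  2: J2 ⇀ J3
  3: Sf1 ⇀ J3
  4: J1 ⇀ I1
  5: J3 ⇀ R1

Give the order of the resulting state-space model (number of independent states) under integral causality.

1  (I1 all integral)

b3 stroke→Sf1  (Sf1: flow source, stroke at near end)
b2 stroke→J3  (J3 flow already set via bond 3)
b5 stroke→J3  (J3: bond 3 brought flow, rest push out)
b1 stroke→J2  (J2: bond 2 brought flow, rest push out)
b0 stroke→J1  (GY GY1: same side as bond 1)
b4 stroke→I1  (0-jn J1 has e-setter on 0)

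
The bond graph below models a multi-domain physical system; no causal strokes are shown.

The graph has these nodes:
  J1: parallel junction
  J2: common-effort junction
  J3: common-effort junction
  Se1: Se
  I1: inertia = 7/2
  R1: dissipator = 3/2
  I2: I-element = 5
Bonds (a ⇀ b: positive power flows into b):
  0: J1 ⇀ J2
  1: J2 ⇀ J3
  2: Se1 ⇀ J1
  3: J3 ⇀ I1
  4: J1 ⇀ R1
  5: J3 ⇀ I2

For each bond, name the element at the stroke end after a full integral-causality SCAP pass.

#0 |J2
#1 |J3
#2 |J1
#3 |I1
#4 |R1
#5 |I2

b2 stroke at J1  (Se1 (Se) sets effort on bond)
b0 stroke at J2  (0-jn J1 has e-setter on 2)
b4 stroke at R1  (0-jn J1 has e-setter on 2)
b1 stroke at J3  (J2 effort already set via bond 0)
b3 stroke at I1  (J3: bond 1 brought effort, rest push out)
b5 stroke at I2  (0-jn J3 has e-setter on 1)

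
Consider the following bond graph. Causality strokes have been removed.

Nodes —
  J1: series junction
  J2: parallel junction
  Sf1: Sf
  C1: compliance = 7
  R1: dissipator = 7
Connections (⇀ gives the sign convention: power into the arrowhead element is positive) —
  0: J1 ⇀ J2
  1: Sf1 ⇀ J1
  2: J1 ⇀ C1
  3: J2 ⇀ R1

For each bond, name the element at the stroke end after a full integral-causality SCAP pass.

b1 stroke→Sf1  (Sf1: flow source, stroke at near end)
b0 stroke→J1  (common-f at J1 fixed by 1)
b2 stroke→J1  (J1: bond 1 brought flow, rest push out)
b3 stroke→J2  (closing 0-jn rule on J2)

β0 stroke→J1
β1 stroke→Sf1
β2 stroke→J1
β3 stroke→J2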